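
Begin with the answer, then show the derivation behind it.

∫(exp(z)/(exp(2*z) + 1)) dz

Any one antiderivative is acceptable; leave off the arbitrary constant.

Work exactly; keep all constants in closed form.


The answer is atan(exp(z)).
Step 1. Substitute u = exp(z), turning ∫(exp(z)/(exp(2*z) + 1)) dz into ∫(1/(u**2 + 1)) du: now ∫(1/(u**2 + 1)) du.
Step 2. Evaluate the standard form: now atan(u).
Step 3. Substitute back u = exp(z): now atan(exp(z)).
Answer: atan(exp(z)).


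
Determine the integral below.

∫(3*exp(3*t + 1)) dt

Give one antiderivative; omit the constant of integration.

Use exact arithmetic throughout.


Answer: exp(3*t + 1).


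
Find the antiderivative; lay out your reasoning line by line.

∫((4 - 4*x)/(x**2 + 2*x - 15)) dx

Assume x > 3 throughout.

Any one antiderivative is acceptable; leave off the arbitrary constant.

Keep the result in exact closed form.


Step 1. Decompose ∫((4 - 4*x)/(x**2 + 2*x - 15)) dx by partial fractions, (4 - 4*x)/(x**2 + 2*x - 15) = -3/(x + 5) - 1/(x - 3): now ∫(-1/(x - 3)) dx + ∫(-3/(x + 5)) dx.
Step 2. Evaluate the standard form [assuming x > -5]: now -3*log(x + 5) + ∫(-1/(x - 3)) dx.
Step 3. Evaluate the standard form [assuming x > 3]: now -log(x - 3) - 3*log(x + 5).
Answer: -log(x - 3) - 3*log(x + 5).


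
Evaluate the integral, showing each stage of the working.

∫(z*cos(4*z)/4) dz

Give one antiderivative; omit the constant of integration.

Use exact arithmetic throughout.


Step 1. Integrate ∫(z*cos(4*z)/4) dz by parts with u = z, dv = (cos(4*z)/4) dz, so v = sin(4*z)/16: now z*sin(4*z)/16 + ∫(-sin(4*z)/16) dz.
Step 2. Evaluate the standard form: now z*sin(4*z)/16 + cos(4*z)/64.
Answer: z*sin(4*z)/16 + cos(4*z)/64.


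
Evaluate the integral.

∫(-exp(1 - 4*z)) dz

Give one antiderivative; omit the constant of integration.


Answer: exp(1 - 4*z)/4.


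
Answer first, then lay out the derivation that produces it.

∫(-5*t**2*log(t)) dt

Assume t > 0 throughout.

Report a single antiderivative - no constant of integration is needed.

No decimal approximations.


The answer is -5*t**3*log(t)/3 + 5*t**3/9.
Step 1. Integrate ∫(-5*t**2*log(t)) dt by parts with u = log(t), dv = (-5*t**2) dt, so v = -5*t**3/3 [assuming t > 0]: now -5*t**3*log(t)/3 + ∫(5*t**2/3) dt.
Step 2. Evaluate the standard form: now -5*t**3*log(t)/3 + 5*t**3/9.
Answer: -5*t**3*log(t)/3 + 5*t**3/9.


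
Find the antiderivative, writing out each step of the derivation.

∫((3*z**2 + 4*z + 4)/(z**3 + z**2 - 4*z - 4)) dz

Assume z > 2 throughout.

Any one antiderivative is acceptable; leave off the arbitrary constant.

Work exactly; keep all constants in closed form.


Step 1. Decompose ∫((3*z**2 + 4*z + 4)/(z**3 + z**2 - 4*z - 4)) dz by partial fractions, (3*z**2 + 4*z + 4)/(z**3 + z**2 - 4*z - 4) = 2/(z + 2) - 1/(z + 1) + 2/(z - 2): now ∫(2/(z - 2)) dz + ∫(-1/(z + 1)) dz + ∫(2/(z + 2)) dz.
Step 2. Evaluate the standard form [assuming z > -1]: now -log(z + 1) + ∫(2/(z - 2)) dz + ∫(2/(z + 2)) dz.
Step 3. Evaluate the standard form [assuming z > 2]: now 2*log(z - 2) - log(z + 1) + ∫(2/(z + 2)) dz.
Step 4. Evaluate the standard form [assuming z > -2]: now 2*log(z - 2) - log(z + 1) + 2*log(z + 2).
Answer: 2*log(z - 2) - log(z + 1) + 2*log(z + 2).


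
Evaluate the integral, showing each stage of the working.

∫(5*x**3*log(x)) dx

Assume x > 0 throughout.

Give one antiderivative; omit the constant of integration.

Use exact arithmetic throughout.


Step 1. Integrate ∫(5*x**3*log(x)) dx by parts with u = log(x), dv = (5*x**3) dx, so v = 5*x**4/4 [assuming x > 0]: now 5*x**4*log(x)/4 + ∫(-5*x**3/4) dx.
Step 2. Evaluate the standard form: now 5*x**4*log(x)/4 - 5*x**4/16.
Answer: 5*x**4*log(x)/4 - 5*x**4/16.


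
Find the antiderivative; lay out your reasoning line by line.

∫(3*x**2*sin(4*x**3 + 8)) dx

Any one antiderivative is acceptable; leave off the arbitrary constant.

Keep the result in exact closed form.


Step 1. Substitute u = x**3 + 2, turning ∫(3*x**2*sin(4*x**3 + 8)) dx into ∫(sin(4*u)) du: now ∫(sin(4*u)) du.
Step 2. Evaluate the standard form: now -cos(4*u)/4.
Step 3. Substitute back u = x**3 + 2: now -cos(4*x**3 + 8)/4.
Answer: -cos(4*x**3 + 8)/4.


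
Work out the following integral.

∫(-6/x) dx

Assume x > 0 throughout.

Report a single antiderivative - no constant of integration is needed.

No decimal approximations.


Answer: -6*log(x).


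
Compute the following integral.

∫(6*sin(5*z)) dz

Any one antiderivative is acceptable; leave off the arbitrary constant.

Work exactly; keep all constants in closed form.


Answer: -6*cos(5*z)/5.


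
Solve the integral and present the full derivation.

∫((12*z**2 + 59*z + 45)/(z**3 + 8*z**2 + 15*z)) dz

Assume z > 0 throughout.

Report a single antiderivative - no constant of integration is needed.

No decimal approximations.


Step 1. Decompose ∫((12*z**2 + 59*z + 45)/(z**3 + 8*z**2 + 15*z)) dz by partial fractions, (12*z**2 + 59*z + 45)/(z**3 + 8*z**2 + 15*z) = 5/(z + 5) + 4/(z + 3) + 3/z: now ∫(3/z) dz + ∫(4/(z + 3)) dz + ∫(5/(z + 5)) dz.
Step 2. Evaluate the standard form [assuming z > -5]: now 5*log(z + 5) + ∫(3/z) dz + ∫(4/(z + 3)) dz.
Step 3. Evaluate the standard form [assuming z > 0]: now 3*log(z) + 5*log(z + 5) + ∫(4/(z + 3)) dz.
Step 4. Evaluate the standard form [assuming z > -3]: now 3*log(z) + 4*log(z + 3) + 5*log(z + 5).
Answer: 3*log(z) + 4*log(z + 3) + 5*log(z + 5).


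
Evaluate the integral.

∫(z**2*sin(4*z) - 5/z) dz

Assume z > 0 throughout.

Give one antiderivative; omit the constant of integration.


Answer: -z**2*cos(4*z)/4 + z*sin(4*z)/8 - 5*log(z) + cos(4*z)/32.


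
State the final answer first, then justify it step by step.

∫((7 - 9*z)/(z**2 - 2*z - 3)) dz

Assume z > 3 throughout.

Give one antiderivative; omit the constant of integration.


The answer is -5*log(z - 3) - 4*log(z + 1).
Step 1. Decompose ∫((7 - 9*z)/(z**2 - 2*z - 3)) dz by partial fractions, (7 - 9*z)/(z**2 - 2*z - 3) = -4/(z + 1) - 5/(z - 3): now ∫(-5/(z - 3)) dz + ∫(-4/(z + 1)) dz.
Step 2. Evaluate the standard form [assuming z > 3]: now -5*log(z - 3) + ∫(-4/(z + 1)) dz.
Step 3. Evaluate the standard form [assuming z > -1]: now -5*log(z - 3) - 4*log(z + 1).
Answer: -5*log(z - 3) - 4*log(z + 1).


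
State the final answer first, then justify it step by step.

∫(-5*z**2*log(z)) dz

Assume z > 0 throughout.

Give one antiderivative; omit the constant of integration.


The answer is -5*z**3*log(z)/3 + 5*z**3/9.
Step 1. Integrate ∫(-5*z**2*log(z)) dz by parts with u = log(z), dv = (-5*z**2) dz, so v = -5*z**3/3 [assuming z > 0]: now -5*z**3*log(z)/3 + ∫(5*z**2/3) dz.
Step 2. Evaluate the standard form: now -5*z**3*log(z)/3 + 5*z**3/9.
Answer: -5*z**3*log(z)/3 + 5*z**3/9.


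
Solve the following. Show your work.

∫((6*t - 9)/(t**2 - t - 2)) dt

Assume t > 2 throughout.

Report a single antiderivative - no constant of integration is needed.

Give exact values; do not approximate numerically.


Step 1. Decompose ∫((6*t - 9)/(t**2 - t - 2)) dt by partial fractions, (6*t - 9)/(t**2 - t - 2) = 5/(t + 1) + 1/(t - 2): now ∫(1/(t - 2)) dt + ∫(5/(t + 1)) dt.
Step 2. Evaluate the standard form [assuming t > 2]: now log(t - 2) + ∫(5/(t + 1)) dt.
Step 3. Evaluate the standard form [assuming t > -1]: now log(t - 2) + 5*log(t + 1).
Answer: log(t - 2) + 5*log(t + 1).


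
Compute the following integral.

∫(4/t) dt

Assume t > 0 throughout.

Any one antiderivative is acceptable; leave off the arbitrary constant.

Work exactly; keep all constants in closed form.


Answer: 4*log(t).


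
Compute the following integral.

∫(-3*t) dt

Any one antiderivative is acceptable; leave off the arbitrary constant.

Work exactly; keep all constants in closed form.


Answer: -3*t**2/2.


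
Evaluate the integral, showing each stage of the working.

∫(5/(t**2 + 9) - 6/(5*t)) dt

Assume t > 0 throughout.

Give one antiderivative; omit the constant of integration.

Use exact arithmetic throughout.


Step 1. Rewrite: now ∫(-6/(5*t)) dt + ∫(5/(t**2 + 9)) dt.
Step 2. Evaluate the standard form: now 5*atan(t/3)/3 + ∫(-6/(5*t)) dt.
Step 3. Evaluate the standard form [assuming t > 0]: now -6*log(t)/5 + 5*atan(t/3)/3.
Answer: -6*log(t)/5 + 5*atan(t/3)/3.


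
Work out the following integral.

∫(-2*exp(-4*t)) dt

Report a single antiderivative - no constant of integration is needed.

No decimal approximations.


Answer: exp(-4*t)/2.


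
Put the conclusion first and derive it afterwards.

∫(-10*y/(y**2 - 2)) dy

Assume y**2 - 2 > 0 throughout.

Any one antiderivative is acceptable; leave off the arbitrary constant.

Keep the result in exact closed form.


The answer is -5*log(y**2 - 2).
Step 1. Substitute u = y**2 - 2, turning ∫(-10*y/(y**2 - 2)) dy into ∫(-5/u) du: now ∫(-5/u) du.
Step 2. Evaluate the standard form [assuming u > 0]: now -5*log(u).
Step 3. Substitute back u = y**2 - 2: now -5*log(y**2 - 2).
Answer: -5*log(y**2 - 2).


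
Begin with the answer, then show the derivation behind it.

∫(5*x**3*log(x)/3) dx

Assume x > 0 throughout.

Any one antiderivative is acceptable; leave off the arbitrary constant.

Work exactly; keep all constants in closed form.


The answer is 5*x**4*log(x)/12 - 5*x**4/48.
Step 1. Integrate ∫(5*x**3*log(x)/3) dx by parts with u = log(x), dv = (5*x**3/3) dx, so v = 5*x**4/12 [assuming x > 0]: now 5*x**4*log(x)/12 + ∫(-5*x**3/12) dx.
Step 2. Evaluate the standard form: now 5*x**4*log(x)/12 - 5*x**4/48.
Answer: 5*x**4*log(x)/12 - 5*x**4/48.


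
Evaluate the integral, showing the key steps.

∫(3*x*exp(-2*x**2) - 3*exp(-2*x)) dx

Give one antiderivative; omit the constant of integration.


Step 1. Rewrite: now ∫(3*x*exp(-2*x**2)) dx + ∫(-3*exp(-2*x)) dx.
Step 2. Evaluate the standard form: now ∫(3*x*exp(-2*x**2)) dx + 3*exp(-2*x)/2.
Step 3. Substitute u = x**2, turning ∫(3*x*exp(-2*x**2)) dx into ∫(3*exp(-2*u)/2) du: now ∫(3*exp(-2*u)/2) du + 3*exp(-2*x)/2.
Step 4. Evaluate the standard form: now 3*exp(-2*x)/2 - 3*exp(-2*u)/4.
Step 5. Substitute back u = x**2: now -3*exp(-2*x**2)/4 + 3*exp(-2*x)/2.
Answer: -3*exp(-2*x**2)/4 + 3*exp(-2*x)/2.


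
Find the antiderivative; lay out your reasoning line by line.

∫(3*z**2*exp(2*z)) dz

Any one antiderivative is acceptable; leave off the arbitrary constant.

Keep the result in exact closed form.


Step 1. Integrate ∫(3*z**2*exp(2*z)) dz by parts with u = z**2, dv = (3*exp(2*z)) dz, so v = 3*exp(2*z)/2: now 3*z**2*exp(2*z)/2 + ∫(-3*z*exp(2*z)) dz.
Step 2. Integrate ∫(-3*z*exp(2*z)) dz by parts with u = z, dv = (-3*exp(2*z)) dz, so v = -3*exp(2*z)/2: now 3*z**2*exp(2*z)/2 - 3*z*exp(2*z)/2 + ∫(3*exp(2*z)/2) dz.
Step 3. Evaluate the standard form: now 3*z**2*exp(2*z)/2 - 3*z*exp(2*z)/2 + 3*exp(2*z)/4.
Answer: 3*z**2*exp(2*z)/2 - 3*z*exp(2*z)/2 + 3*exp(2*z)/4.


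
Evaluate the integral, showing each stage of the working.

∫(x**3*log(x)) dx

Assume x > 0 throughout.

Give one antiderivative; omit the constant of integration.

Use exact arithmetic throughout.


Step 1. Integrate ∫(x**3*log(x)) dx by parts with u = log(x), dv = (x**3) dx, so v = x**4/4 [assuming x > 0]: now x**4*log(x)/4 + ∫(-x**3/4) dx.
Step 2. Evaluate the standard form: now x**4*log(x)/4 - x**4/16.
Answer: x**4*log(x)/4 - x**4/16.


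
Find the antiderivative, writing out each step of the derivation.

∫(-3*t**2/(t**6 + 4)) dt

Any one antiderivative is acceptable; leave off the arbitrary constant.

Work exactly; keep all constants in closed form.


Step 1. Substitute u = t**3, turning ∫(-3*t**2/(t**6 + 4)) dt into ∫(-1/(u**2 + 4)) du: now ∫(-1/(u**2 + 4)) du.
Step 2. Evaluate the standard form: now -atan(u/2)/2.
Step 3. Substitute back u = t**3: now -atan(t**3/2)/2.
Answer: -atan(t**3/2)/2.


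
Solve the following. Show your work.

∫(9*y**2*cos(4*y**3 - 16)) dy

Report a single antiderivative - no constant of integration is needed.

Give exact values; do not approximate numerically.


Step 1. Substitute u = y**3 - 4, turning ∫(9*y**2*cos(4*y**3 - 16)) dy into ∫(3*cos(4*u)) du: now ∫(3*cos(4*u)) du.
Step 2. Evaluate the standard form: now 3*sin(4*u)/4.
Step 3. Substitute back u = y**3 - 4: now 3*sin(4*y**3 - 16)/4.
Answer: 3*sin(4*y**3 - 16)/4.


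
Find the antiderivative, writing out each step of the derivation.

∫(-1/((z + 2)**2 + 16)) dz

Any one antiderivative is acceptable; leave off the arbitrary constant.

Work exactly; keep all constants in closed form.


Step 1. Substitute u = z + 2, turning ∫(-1/((z + 2)**2 + 16)) dz into ∫(-1/(u**2 + 16)) du: now ∫(-1/(u**2 + 16)) du.
Step 2. Evaluate the standard form: now -atan(u/4)/4.
Step 3. Substitute back u = z + 2: now -atan(z/4 + 1/2)/4.
Answer: -atan(z/4 + 1/2)/4.


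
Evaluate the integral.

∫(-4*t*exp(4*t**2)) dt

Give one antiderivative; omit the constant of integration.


Answer: -exp(4*t**2)/2.


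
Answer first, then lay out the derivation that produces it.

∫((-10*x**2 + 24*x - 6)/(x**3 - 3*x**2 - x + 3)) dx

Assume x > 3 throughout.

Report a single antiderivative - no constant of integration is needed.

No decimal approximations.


The answer is -3*log(x - 3) - 2*log(x - 1) - 5*log(x + 1).
Step 1. Decompose ∫((-10*x**2 + 24*x - 6)/(x**3 - 3*x**2 - x + 3)) dx by partial fractions, (-10*x**2 + 24*x - 6)/(x**3 - 3*x**2 - x + 3) = -5/(x + 1) - 2/(x - 1) - 3/(x - 3): now ∫(-3/(x - 3)) dx + ∫(-2/(x - 1)) dx + ∫(-5/(x + 1)) dx.
Step 2. Evaluate the standard form [assuming x > -1]: now -5*log(x + 1) + ∫(-3/(x - 3)) dx + ∫(-2/(x - 1)) dx.
Step 3. Evaluate the standard form [assuming x > 1]: now -2*log(x - 1) - 5*log(x + 1) + ∫(-3/(x - 3)) dx.
Step 4. Evaluate the standard form [assuming x > 3]: now -3*log(x - 3) - 2*log(x - 1) - 5*log(x + 1).
Answer: -3*log(x - 3) - 2*log(x - 1) - 5*log(x + 1).


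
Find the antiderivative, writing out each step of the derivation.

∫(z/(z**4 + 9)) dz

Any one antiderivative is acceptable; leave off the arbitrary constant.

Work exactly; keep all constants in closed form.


Step 1. Substitute u = z**2, turning ∫(z/(z**4 + 9)) dz into ∫(1/(2*(u**2 + 9))) du: now ∫(1/(2*(u**2 + 9))) du.
Step 2. Evaluate the standard form: now atan(u/3)/6.
Step 3. Substitute back u = z**2: now atan(z**2/3)/6.
Answer: atan(z**2/3)/6.


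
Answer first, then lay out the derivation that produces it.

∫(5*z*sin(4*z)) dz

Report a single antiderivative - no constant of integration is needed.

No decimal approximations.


The answer is -5*z*cos(4*z)/4 + 5*sin(4*z)/16.
Step 1. Integrate ∫(5*z*sin(4*z)) dz by parts with u = z, dv = (5*sin(4*z)) dz, so v = -5*cos(4*z)/4: now -5*z*cos(4*z)/4 + ∫(5*cos(4*z)/4) dz.
Step 2. Evaluate the standard form: now -5*z*cos(4*z)/4 + 5*sin(4*z)/16.
Answer: -5*z*cos(4*z)/4 + 5*sin(4*z)/16.


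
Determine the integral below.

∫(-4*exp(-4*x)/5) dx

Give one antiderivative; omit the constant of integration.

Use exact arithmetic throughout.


Answer: exp(-4*x)/5.


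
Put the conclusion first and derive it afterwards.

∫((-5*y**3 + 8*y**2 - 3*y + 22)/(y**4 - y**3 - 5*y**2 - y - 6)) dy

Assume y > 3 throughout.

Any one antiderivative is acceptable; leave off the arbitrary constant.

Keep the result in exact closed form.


The answer is -log(y - 3) - 4*log(y + 2) - 2*atan(y).
Step 1. Decompose ∫((-5*y**3 + 8*y**2 - 3*y + 22)/(y**4 - y**3 - 5*y**2 - y - 6)) dy by partial fractions, (-5*y**3 + 8*y**2 - 3*y + 22)/(y**4 - y**3 - 5*y**2 - y - 6) = -2/(y**2 + 1) - 4/(y + 2) - 1/(y - 3): now ∫(-1/(y - 3)) dy + ∫(-4/(y + 2)) dy + ∫(-2/(y**2 + 1)) dy.
Step 2. Evaluate the standard form [assuming y > 3]: now -log(y - 3) + ∫(-4/(y + 2)) dy + ∫(-2/(y**2 + 1)) dy.
Step 3. Evaluate the standard form [assuming y > -2]: now -log(y - 3) - 4*log(y + 2) + ∫(-2/(y**2 + 1)) dy.
Step 4. Evaluate the standard form: now -log(y - 3) - 4*log(y + 2) - 2*atan(y).
Answer: -log(y - 3) - 4*log(y + 2) - 2*atan(y).


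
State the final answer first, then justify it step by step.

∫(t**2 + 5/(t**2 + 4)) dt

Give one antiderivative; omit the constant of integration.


The answer is t**3/3 + 5*atan(t/2)/2.
Step 1. Rewrite: now ∫(t**2) dt + ∫(5/(t**2 + 4)) dt.
Step 2. Evaluate the standard form: now t**3/3 + ∫(5/(t**2 + 4)) dt.
Step 3. Evaluate the standard form: now t**3/3 + 5*atan(t/2)/2.
Answer: t**3/3 + 5*atan(t/2)/2.


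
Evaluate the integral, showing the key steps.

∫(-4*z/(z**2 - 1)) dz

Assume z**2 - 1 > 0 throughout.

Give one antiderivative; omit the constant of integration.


Step 1. Substitute u = z**2 - 1, turning ∫(-4*z/(z**2 - 1)) dz into ∫(-2/u) du: now ∫(-2/u) du.
Step 2. Evaluate the standard form [assuming u > 0]: now -2*log(u).
Step 3. Substitute back u = z**2 - 1: now -2*log(z**2 - 1).
Answer: -2*log(z**2 - 1).


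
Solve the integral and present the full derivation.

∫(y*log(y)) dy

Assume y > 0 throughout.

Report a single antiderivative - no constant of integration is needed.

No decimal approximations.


Step 1. Integrate ∫(y*log(y)) dy by parts with u = log(y), dv = (y) dy, so v = y**2/2 [assuming y > 0]: now y**2*log(y)/2 + ∫(-y/2) dy.
Step 2. Evaluate the standard form: now y**2*log(y)/2 - y**2/4.
Answer: y**2*log(y)/2 - y**2/4.


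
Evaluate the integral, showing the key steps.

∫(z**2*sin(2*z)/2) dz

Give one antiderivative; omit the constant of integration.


Step 1. Integrate ∫(z**2*sin(2*z)/2) dz by parts with u = z**2, dv = (sin(2*z)/2) dz, so v = -cos(2*z)/4: now -z**2*cos(2*z)/4 + ∫(z*cos(2*z)/2) dz.
Step 2. Integrate ∫(z*cos(2*z)/2) dz by parts with u = z, dv = (cos(2*z)/2) dz, so v = sin(2*z)/4: now -z**2*cos(2*z)/4 + z*sin(2*z)/4 + ∫(-sin(2*z)/4) dz.
Step 3. Evaluate the standard form: now -z**2*cos(2*z)/4 + z*sin(2*z)/4 + cos(2*z)/8.
Answer: -z**2*cos(2*z)/4 + z*sin(2*z)/4 + cos(2*z)/8.


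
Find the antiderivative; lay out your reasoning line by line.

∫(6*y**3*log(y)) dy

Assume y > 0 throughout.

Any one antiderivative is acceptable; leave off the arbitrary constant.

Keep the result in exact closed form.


Step 1. Integrate ∫(6*y**3*log(y)) dy by parts with u = log(y), dv = (6*y**3) dy, so v = 3*y**4/2 [assuming y > 0]: now 3*y**4*log(y)/2 + ∫(-3*y**3/2) dy.
Step 2. Evaluate the standard form: now 3*y**4*log(y)/2 - 3*y**4/8.
Answer: 3*y**4*log(y)/2 - 3*y**4/8.


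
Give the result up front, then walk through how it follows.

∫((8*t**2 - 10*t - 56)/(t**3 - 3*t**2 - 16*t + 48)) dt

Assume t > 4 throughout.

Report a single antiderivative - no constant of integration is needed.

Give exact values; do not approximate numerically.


The answer is 4*log(t - 4) + 2*log(t - 3) + 2*log(t + 4).
Step 1. Decompose ∫((8*t**2 - 10*t - 56)/(t**3 - 3*t**2 - 16*t + 48)) dt by partial fractions, (8*t**2 - 10*t - 56)/(t**3 - 3*t**2 - 16*t + 48) = 2/(t + 4) + 2/(t - 3) + 4/(t - 4): now ∫(4/(t - 4)) dt + ∫(2/(t - 3)) dt + ∫(2/(t + 4)) dt.
Step 2. Evaluate the standard form [assuming t > -4]: now 2*log(t + 4) + ∫(4/(t - 4)) dt + ∫(2/(t - 3)) dt.
Step 3. Evaluate the standard form [assuming t > 4]: now 4*log(t - 4) + 2*log(t + 4) + ∫(2/(t - 3)) dt.
Step 4. Evaluate the standard form [assuming t > 3]: now 4*log(t - 4) + 2*log(t - 3) + 2*log(t + 4).
Answer: 4*log(t - 4) + 2*log(t - 3) + 2*log(t + 4).


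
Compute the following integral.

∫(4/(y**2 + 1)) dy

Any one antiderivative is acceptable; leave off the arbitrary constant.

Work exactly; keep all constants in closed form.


Answer: 4*atan(y).


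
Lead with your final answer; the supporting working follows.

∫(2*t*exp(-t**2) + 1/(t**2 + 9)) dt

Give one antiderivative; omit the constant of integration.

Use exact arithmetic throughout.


The answer is atan(t/3)/3 - exp(-t**2).
Step 1. Rewrite: now ∫(2*t*exp(-t**2)) dt + ∫(1/(t**2 + 9)) dt.
Step 2. Substitute u = t**2, turning ∫(2*t*exp(-t**2)) dt into ∫(exp(-u)) du: now ∫(1/(t**2 + 9)) dt + ∫(exp(-u)) du.
Step 3. Evaluate the standard form: now ∫(1/(t**2 + 9)) dt - exp(-u).
Step 4. Substitute back u = t**2: now ∫(1/(t**2 + 9)) dt - exp(-t**2).
Step 5. Evaluate the standard form: now atan(t/3)/3 - exp(-t**2).
Answer: atan(t/3)/3 - exp(-t**2).


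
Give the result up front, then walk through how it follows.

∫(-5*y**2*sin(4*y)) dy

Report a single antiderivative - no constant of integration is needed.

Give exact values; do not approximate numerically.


The answer is 5*y**2*cos(4*y)/4 - 5*y*sin(4*y)/8 - 5*cos(4*y)/32.
Step 1. Integrate ∫(-5*y**2*sin(4*y)) dy by parts with u = y**2, dv = (-5*sin(4*y)) dy, so v = 5*cos(4*y)/4: now 5*y**2*cos(4*y)/4 + ∫(-5*y*cos(4*y)/2) dy.
Step 2. Integrate ∫(-5*y*cos(4*y)/2) dy by parts with u = y, dv = (-5*cos(4*y)/2) dy, so v = -5*sin(4*y)/8: now 5*y**2*cos(4*y)/4 - 5*y*sin(4*y)/8 + ∫(5*sin(4*y)/8) dy.
Step 3. Evaluate the standard form: now 5*y**2*cos(4*y)/4 - 5*y*sin(4*y)/8 - 5*cos(4*y)/32.
Answer: 5*y**2*cos(4*y)/4 - 5*y*sin(4*y)/8 - 5*cos(4*y)/32.


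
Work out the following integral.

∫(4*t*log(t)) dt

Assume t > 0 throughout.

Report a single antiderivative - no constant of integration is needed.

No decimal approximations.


Answer: 2*t**2*log(t) - t**2.


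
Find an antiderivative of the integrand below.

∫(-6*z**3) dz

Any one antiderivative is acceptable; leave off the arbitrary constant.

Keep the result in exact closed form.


Answer: -3*z**4/2.


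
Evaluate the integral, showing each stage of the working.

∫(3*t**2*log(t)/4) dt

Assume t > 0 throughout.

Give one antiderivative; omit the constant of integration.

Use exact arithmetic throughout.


Step 1. Integrate ∫(3*t**2*log(t)/4) dt by parts with u = log(t), dv = (3*t**2/4) dt, so v = t**3/4 [assuming t > 0]: now t**3*log(t)/4 + ∫(-t**2/4) dt.
Step 2. Evaluate the standard form: now t**3*log(t)/4 - t**3/12.
Answer: t**3*log(t)/4 - t**3/12.


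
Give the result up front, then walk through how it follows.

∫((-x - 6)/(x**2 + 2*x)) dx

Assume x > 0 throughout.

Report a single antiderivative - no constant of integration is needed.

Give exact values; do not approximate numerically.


The answer is -3*log(x) + 2*log(x + 2).
Step 1. Decompose ∫((-x - 6)/(x**2 + 2*x)) dx by partial fractions, (-x - 6)/(x**2 + 2*x) = 2/(x + 2) - 3/x: now ∫(-3/x) dx + ∫(2/(x + 2)) dx.
Step 2. Evaluate the standard form [assuming x > 0]: now -3*log(x) + ∫(2/(x + 2)) dx.
Step 3. Evaluate the standard form [assuming x > -2]: now -3*log(x) + 2*log(x + 2).
Answer: -3*log(x) + 2*log(x + 2).


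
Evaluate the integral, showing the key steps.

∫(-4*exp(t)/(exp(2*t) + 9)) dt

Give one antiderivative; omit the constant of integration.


Step 1. Substitute u = exp(t), turning ∫(-4*exp(t)/(exp(2*t) + 9)) dt into ∫(-4/(u**2 + 9)) du: now ∫(-4/(u**2 + 9)) du.
Step 2. Evaluate the standard form: now -4*atan(u/3)/3.
Step 3. Substitute back u = exp(t): now -4*atan(exp(t)/3)/3.
Answer: -4*atan(exp(t)/3)/3.


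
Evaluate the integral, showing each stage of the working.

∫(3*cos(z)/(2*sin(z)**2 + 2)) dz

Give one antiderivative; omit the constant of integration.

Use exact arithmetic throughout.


Step 1. Substitute u = sin(z), turning ∫(3*cos(z)/(2*sin(z)**2 + 2)) dz into ∫(3/(2*(u**2 + 1))) du: now ∫(3/(2*(u**2 + 1))) du.
Step 2. Evaluate the standard form: now 3*atan(u)/2.
Step 3. Substitute back u = sin(z): now 3*atan(sin(z))/2.
Answer: 3*atan(sin(z))/2.


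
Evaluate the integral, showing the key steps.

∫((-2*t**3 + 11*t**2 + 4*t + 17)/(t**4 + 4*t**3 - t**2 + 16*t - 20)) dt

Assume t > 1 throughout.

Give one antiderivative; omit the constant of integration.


Step 1. Decompose ∫((-2*t**3 + 11*t**2 + 4*t + 17)/(t**4 + 4*t**3 - t**2 + 16*t - 20)) dt by partial fractions, (-2*t**3 + 11*t**2 + 4*t + 17)/(t**4 + 4*t**3 - t**2 + 16*t - 20) = 3/(t**2 + 4) - 3/(t + 5) + 1/(t - 1): now ∫(1/(t - 1)) dt + ∫(-3/(t + 5)) dt + ∫(3/(t**2 + 4)) dt.
Step 2. Evaluate the standard form [assuming t > 1]: now log(t - 1) + ∫(-3/(t + 5)) dt + ∫(3/(t**2 + 4)) dt.
Step 3. Evaluate the standard form [assuming t > -5]: now log(t - 1) - 3*log(t + 5) + ∫(3/(t**2 + 4)) dt.
Step 4. Evaluate the standard form: now log(t - 1) - 3*log(t + 5) + 3*atan(t/2)/2.
Answer: log(t - 1) - 3*log(t + 5) + 3*atan(t/2)/2.


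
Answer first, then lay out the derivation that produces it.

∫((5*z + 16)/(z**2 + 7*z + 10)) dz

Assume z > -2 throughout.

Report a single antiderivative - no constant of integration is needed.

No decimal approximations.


The answer is 2*log(z + 2) + 3*log(z + 5).
Step 1. Decompose ∫((5*z + 16)/(z**2 + 7*z + 10)) dz by partial fractions, (5*z + 16)/(z**2 + 7*z + 10) = 3/(z + 5) + 2/(z + 2): now ∫(2/(z + 2)) dz + ∫(3/(z + 5)) dz.
Step 2. Evaluate the standard form [assuming z > -2]: now 2*log(z + 2) + ∫(3/(z + 5)) dz.
Step 3. Evaluate the standard form [assuming z > -5]: now 2*log(z + 2) + 3*log(z + 5).
Answer: 2*log(z + 2) + 3*log(z + 5).


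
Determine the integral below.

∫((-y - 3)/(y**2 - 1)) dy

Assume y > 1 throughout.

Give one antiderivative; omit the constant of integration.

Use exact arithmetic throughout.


Answer: -2*log(y - 1) + log(y + 1).


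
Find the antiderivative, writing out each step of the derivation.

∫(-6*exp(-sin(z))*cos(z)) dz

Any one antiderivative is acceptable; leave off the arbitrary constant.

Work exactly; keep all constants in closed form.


Step 1. Substitute u = sin(z), turning ∫(-6*exp(-sin(z))*cos(z)) dz into ∫(-6*exp(-u)) du: now ∫(-6*exp(-u)) du.
Step 2. Evaluate the standard form: now 6*exp(-u).
Step 3. Substitute back u = sin(z): now 6*exp(-sin(z)).
Answer: 6*exp(-sin(z)).


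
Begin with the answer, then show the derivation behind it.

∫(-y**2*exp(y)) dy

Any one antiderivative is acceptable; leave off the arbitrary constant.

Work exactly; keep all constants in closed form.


The answer is -y**2*exp(y) + 2*y*exp(y) - 2*exp(y).
Step 1. Integrate ∫(-y**2*exp(y)) dy by parts with u = y**2, dv = (-exp(y)) dy, so v = -exp(y): now -y**2*exp(y) + ∫(2*y*exp(y)) dy.
Step 2. Integrate ∫(2*y*exp(y)) dy by parts with u = y, dv = (2*exp(y)) dy, so v = 2*exp(y): now -y**2*exp(y) + 2*y*exp(y) + ∫(-2*exp(y)) dy.
Step 3. Evaluate the standard form: now -y**2*exp(y) + 2*y*exp(y) - 2*exp(y).
Answer: -y**2*exp(y) + 2*y*exp(y) - 2*exp(y).


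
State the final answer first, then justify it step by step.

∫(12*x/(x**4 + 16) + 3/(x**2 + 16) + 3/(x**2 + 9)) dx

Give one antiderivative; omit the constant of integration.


The answer is 3*atan(x/4)/4 + atan(x/3) + 3*atan(x**2/4)/2.
Step 1. Rewrite: now ∫(12*x/(x**4 + 16)) dx + ∫(3/(x**2 + 9)) dx + ∫(3/(x**2 + 16)) dx.
Step 2. Evaluate the standard form: now atan(x/3) + ∫(12*x/(x**4 + 16)) dx + ∫(3/(x**2 + 16)) dx.
Step 3. Substitute u = x**2, turning ∫(12*x/(x**4 + 16)) dx into ∫(6/(u**2 + 16)) du: now atan(x/3) + ∫(6/(u**2 + 16)) du + ∫(3/(x**2 + 16)) dx.
Step 4. Evaluate the standard form: now 3*atan(u/4)/2 + atan(x/3) + ∫(3/(x**2 + 16)) dx.
Step 5. Substitute back u = x**2: now atan(x/3) + 3*atan(x**2/4)/2 + ∫(3/(x**2 + 16)) dx.
Step 6. Evaluate the standard form: now 3*atan(x/4)/4 + atan(x/3) + 3*atan(x**2/4)/2.
Answer: 3*atan(x/4)/4 + atan(x/3) + 3*atan(x**2/4)/2.


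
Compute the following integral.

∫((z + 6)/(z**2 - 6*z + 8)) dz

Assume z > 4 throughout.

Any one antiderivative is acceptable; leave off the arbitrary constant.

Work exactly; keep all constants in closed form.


Answer: 5*log(z - 4) - 4*log(z - 2).


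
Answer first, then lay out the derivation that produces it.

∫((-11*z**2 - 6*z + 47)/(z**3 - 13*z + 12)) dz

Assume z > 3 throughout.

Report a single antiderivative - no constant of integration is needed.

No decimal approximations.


The answer is -5*log(z - 3) - 3*log(z - 1) - 3*log(z + 4).
Step 1. Decompose ∫((-11*z**2 - 6*z + 47)/(z**3 - 13*z + 12)) dz by partial fractions, (-11*z**2 - 6*z + 47)/(z**3 - 13*z + 12) = -3/(z + 4) - 3/(z - 1) - 5/(z - 3): now ∫(-5/(z - 3)) dz + ∫(-3/(z - 1)) dz + ∫(-3/(z + 4)) dz.
Step 2. Evaluate the standard form [assuming z > 1]: now -3*log(z - 1) + ∫(-5/(z - 3)) dz + ∫(-3/(z + 4)) dz.
Step 3. Evaluate the standard form [assuming z > 3]: now -5*log(z - 3) - 3*log(z - 1) + ∫(-3/(z + 4)) dz.
Step 4. Evaluate the standard form [assuming z > -4]: now -5*log(z - 3) - 3*log(z - 1) - 3*log(z + 4).
Answer: -5*log(z - 3) - 3*log(z - 1) - 3*log(z + 4).


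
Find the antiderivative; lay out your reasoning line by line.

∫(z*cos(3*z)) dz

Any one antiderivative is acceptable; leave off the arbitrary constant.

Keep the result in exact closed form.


Step 1. Integrate ∫(z*cos(3*z)) dz by parts with u = z, dv = (cos(3*z)) dz, so v = sin(3*z)/3: now z*sin(3*z)/3 + ∫(-sin(3*z)/3) dz.
Step 2. Evaluate the standard form: now z*sin(3*z)/3 + cos(3*z)/9.
Answer: z*sin(3*z)/3 + cos(3*z)/9.


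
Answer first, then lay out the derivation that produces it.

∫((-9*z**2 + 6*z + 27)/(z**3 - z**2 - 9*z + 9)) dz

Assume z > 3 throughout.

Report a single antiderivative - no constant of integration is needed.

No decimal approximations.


The answer is -3*log(z - 3) - 3*log(z - 1) - 3*log(z + 3).
Step 1. Decompose ∫((-9*z**2 + 6*z + 27)/(z**3 - z**2 - 9*z + 9)) dz by partial fractions, (-9*z**2 + 6*z + 27)/(z**3 - z**2 - 9*z + 9) = -3/(z + 3) - 3/(z - 1) - 3/(z - 3): now ∫(-3/(z - 3)) dz + ∫(-3/(z - 1)) dz + ∫(-3/(z + 3)) dz.
Step 2. Evaluate the standard form [assuming z > -3]: now -3*log(z + 3) + ∫(-3/(z - 3)) dz + ∫(-3/(z - 1)) dz.
Step 3. Evaluate the standard form [assuming z > 3]: now -3*log(z - 3) - 3*log(z + 3) + ∫(-3/(z - 1)) dz.
Step 4. Evaluate the standard form [assuming z > 1]: now -3*log(z - 3) - 3*log(z - 1) - 3*log(z + 3).
Answer: -3*log(z - 3) - 3*log(z - 1) - 3*log(z + 3).


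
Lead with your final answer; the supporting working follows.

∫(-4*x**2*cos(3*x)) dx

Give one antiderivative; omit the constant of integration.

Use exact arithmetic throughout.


The answer is -4*x**2*sin(3*x)/3 - 8*x*cos(3*x)/9 + 8*sin(3*x)/27.
Step 1. Integrate ∫(-4*x**2*cos(3*x)) dx by parts with u = x**2, dv = (-4*cos(3*x)) dx, so v = -4*sin(3*x)/3: now -4*x**2*sin(3*x)/3 + ∫(8*x*sin(3*x)/3) dx.
Step 2. Integrate ∫(8*x*sin(3*x)/3) dx by parts with u = x, dv = (8*sin(3*x)/3) dx, so v = -8*cos(3*x)/9: now -4*x**2*sin(3*x)/3 - 8*x*cos(3*x)/9 + ∫(8*cos(3*x)/9) dx.
Step 3. Evaluate the standard form: now -4*x**2*sin(3*x)/3 - 8*x*cos(3*x)/9 + 8*sin(3*x)/27.
Answer: -4*x**2*sin(3*x)/3 - 8*x*cos(3*x)/9 + 8*sin(3*x)/27.


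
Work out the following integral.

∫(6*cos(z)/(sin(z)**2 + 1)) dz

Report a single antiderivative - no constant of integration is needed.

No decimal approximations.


Answer: 6*atan(sin(z)).


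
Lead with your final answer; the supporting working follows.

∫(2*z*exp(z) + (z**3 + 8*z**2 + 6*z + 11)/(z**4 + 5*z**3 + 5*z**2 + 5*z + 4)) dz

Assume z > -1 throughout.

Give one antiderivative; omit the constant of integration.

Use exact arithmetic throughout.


The answer is 2*z*exp(z) - 2*exp(z) + 2*log(z + 1) - log(z + 4) + atan(z).
Step 1. Rewrite: now ∫(2*z*exp(z)) dz + ∫((z**3 + 8*z**2 + 6*z + 11)/(z**4 + 5*z**3 + 5*z**2 + 5*z + 4)) dz.
Step 2. Decompose ∫((z**3 + 8*z**2 + 6*z + 11)/(z**4 + 5*z**3 + 5*z**2 + 5*z + 4)) dz by partial fractions, (z**3 + 8*z**2 + 6*z + 11)/(z**4 + 5*z**3 + 5*z**2 + 5*z + 4) = 1/(z**2 + 1) - 1/(z + 4) + 2/(z + 1): now ∫(2*z*exp(z)) dz + ∫(2/(z + 1)) dz + ∫(-1/(z + 4)) dz + ∫(1/(z**2 + 1)) dz.
Step 3. Evaluate the standard form [assuming z > -4]: now -log(z + 4) + ∫(2*z*exp(z)) dz + ∫(2/(z + 1)) dz + ∫(1/(z**2 + 1)) dz.
Step 4. Evaluate the standard form [assuming z > -1]: now 2*log(z + 1) - log(z + 4) + ∫(2*z*exp(z)) dz + ∫(1/(z**2 + 1)) dz.
Step 5. Evaluate the standard form: now 2*log(z + 1) - log(z + 4) + atan(z) + ∫(2*z*exp(z)) dz.
Step 6. Integrate ∫(2*z*exp(z)) dz by parts with u = z, dv = (2*exp(z)) dz, so v = 2*exp(z): now 2*z*exp(z) + 2*log(z + 1) - log(z + 4) + atan(z) + ∫(-2*exp(z)) dz.
Step 7. Evaluate the standard form: now 2*z*exp(z) - 2*exp(z) + 2*log(z + 1) - log(z + 4) + atan(z).
Answer: 2*z*exp(z) - 2*exp(z) + 2*log(z + 1) - log(z + 4) + atan(z).


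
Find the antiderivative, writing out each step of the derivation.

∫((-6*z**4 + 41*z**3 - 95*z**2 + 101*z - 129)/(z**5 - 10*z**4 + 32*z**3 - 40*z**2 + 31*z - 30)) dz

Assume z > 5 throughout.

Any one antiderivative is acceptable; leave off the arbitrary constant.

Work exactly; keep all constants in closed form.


Step 1. Decompose ∫((-6*z**4 + 41*z**3 - 95*z**2 + 101*z - 129)/(z**5 - 10*z**4 + 32*z**3 - 40*z**2 + 31*z - 30)) dz by partial fractions, (-6*z**4 + 41*z**3 - 95*z**2 + 101*z - 129)/(z**5 - 10*z**4 + 32*z**3 - 40*z**2 + 31*z - 30) = 2/(z**2 + 1) - 5/(z - 2) + 3/(z - 3) - 4/(z - 5): now ∫(-4/(z - 5)) dz + ∫(3/(z - 3)) dz + ∫(-5/(z - 2)) dz + ∫(2/(z**2 + 1)) dz.
Step 2. Evaluate the standard form [assuming z > 5]: now -4*log(z - 5) + ∫(3/(z - 3)) dz + ∫(-5/(z - 2)) dz + ∫(2/(z**2 + 1)) dz.
Step 3. Evaluate the standard form [assuming z > 3]: now -4*log(z - 5) + 3*log(z - 3) + ∫(-5/(z - 2)) dz + ∫(2/(z**2 + 1)) dz.
Step 4. Evaluate the standard form [assuming z > 2]: now -4*log(z - 5) + 3*log(z - 3) - 5*log(z - 2) + ∫(2/(z**2 + 1)) dz.
Step 5. Evaluate the standard form: now -4*log(z - 5) + 3*log(z - 3) - 5*log(z - 2) + 2*atan(z).
Answer: -4*log(z - 5) + 3*log(z - 3) - 5*log(z - 2) + 2*atan(z).


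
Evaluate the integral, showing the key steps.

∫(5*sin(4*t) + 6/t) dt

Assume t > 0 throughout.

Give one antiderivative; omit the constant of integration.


Step 1. Rewrite: now ∫(6/t) dt + ∫(5*sin(4*t)) dt.
Step 2. Evaluate the standard form: now -5*cos(4*t)/4 + ∫(6/t) dt.
Step 3. Evaluate the standard form [assuming t > 0]: now 6*log(t) - 5*cos(4*t)/4.
Answer: 6*log(t) - 5*cos(4*t)/4.


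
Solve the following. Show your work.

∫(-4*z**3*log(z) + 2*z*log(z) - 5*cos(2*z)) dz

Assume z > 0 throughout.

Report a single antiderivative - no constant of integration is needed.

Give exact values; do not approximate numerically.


Step 1. Rewrite: now ∫(2*z*log(z)) dz + ∫(-4*z**3*log(z)) dz + ∫(-5*cos(2*z)) dz.
Step 2. Integrate ∫(2*z*log(z)) dz by parts with u = log(z), dv = (2*z) dz, so v = z**2 [assuming z > 0]: now z**2*log(z) + ∫(-z) dz + ∫(-4*z**3*log(z)) dz + ∫(-5*cos(2*z)) dz.
Step 3. Evaluate the standard form: now z**2*log(z) - z**2/2 + ∫(-4*z**3*log(z)) dz + ∫(-5*cos(2*z)) dz.
Step 4. Integrate ∫(-4*z**3*log(z)) dz by parts with u = log(z), dv = (-4*z**3) dz, so v = -z**4 [assuming z > 0]: now -z**4*log(z) + z**2*log(z) - z**2/2 + ∫(z**3) dz + ∫(-5*cos(2*z)) dz.
Step 5. Evaluate the standard form: now -z**4*log(z) + z**4/4 + z**2*log(z) - z**2/2 + ∫(-5*cos(2*z)) dz.
Step 6. Evaluate the standard form: now -z**4*log(z) + z**4/4 + z**2*log(z) - z**2/2 - 5*sin(2*z)/2.
Answer: -z**4*log(z) + z**4/4 + z**2*log(z) - z**2/2 - 5*sin(2*z)/2.


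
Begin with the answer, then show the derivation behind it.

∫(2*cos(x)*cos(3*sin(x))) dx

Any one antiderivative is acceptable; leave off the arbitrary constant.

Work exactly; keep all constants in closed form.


The answer is 2*sin(3*sin(x))/3.
Step 1. Substitute u = sin(x), turning ∫(2*cos(x)*cos(3*sin(x))) dx into ∫(2*cos(3*u)) du: now ∫(2*cos(3*u)) du.
Step 2. Evaluate the standard form: now 2*sin(3*u)/3.
Step 3. Substitute back u = sin(x): now 2*sin(3*sin(x))/3.
Answer: 2*sin(3*sin(x))/3.


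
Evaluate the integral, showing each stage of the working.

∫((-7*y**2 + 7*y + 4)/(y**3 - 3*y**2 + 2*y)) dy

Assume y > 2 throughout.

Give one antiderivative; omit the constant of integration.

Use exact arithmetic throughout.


Step 1. Decompose ∫((-7*y**2 + 7*y + 4)/(y**3 - 3*y**2 + 2*y)) dy by partial fractions, (-7*y**2 + 7*y + 4)/(y**3 - 3*y**2 + 2*y) = -4/(y - 1) - 5/(y - 2) + 2/y: now ∫(2/y) dy + ∫(-5/(y - 2)) dy + ∫(-4/(y - 1)) dy.
Step 2. Evaluate the standard form [assuming y > 1]: now -4*log(y - 1) + ∫(2/y) dy + ∫(-5/(y - 2)) dy.
Step 3. Evaluate the standard form [assuming y > 2]: now -5*log(y - 2) - 4*log(y - 1) + ∫(2/y) dy.
Step 4. Evaluate the standard form [assuming y > 0]: now 2*log(y) - 5*log(y - 2) - 4*log(y - 1).
Answer: 2*log(y) - 5*log(y - 2) - 4*log(y - 1).


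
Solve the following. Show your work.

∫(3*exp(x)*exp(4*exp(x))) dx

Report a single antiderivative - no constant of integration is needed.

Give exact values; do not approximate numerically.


Step 1. Substitute u = exp(x), turning ∫(3*exp(x)*exp(4*exp(x))) dx into ∫(3*exp(4*u)) du: now ∫(3*exp(4*u)) du.
Step 2. Evaluate the standard form: now 3*exp(4*u)/4.
Step 3. Substitute back u = exp(x): now 3*exp(4*exp(x))/4.
Answer: 3*exp(4*exp(x))/4.


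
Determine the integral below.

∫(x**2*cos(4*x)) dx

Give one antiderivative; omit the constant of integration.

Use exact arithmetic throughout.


Answer: x**2*sin(4*x)/4 + x*cos(4*x)/8 - sin(4*x)/32.


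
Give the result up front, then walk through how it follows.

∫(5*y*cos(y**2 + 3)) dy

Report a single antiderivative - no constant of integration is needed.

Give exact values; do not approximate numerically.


The answer is 5*sin(y**2 + 3)/2.
Step 1. Substitute u = y**2 + 3, turning ∫(5*y*cos(y**2 + 3)) dy into ∫(5*cos(u)/2) du: now ∫(5*cos(u)/2) du.
Step 2. Evaluate the standard form: now 5*sin(u)/2.
Step 3. Substitute back u = y**2 + 3: now 5*sin(y**2 + 3)/2.
Answer: 5*sin(y**2 + 3)/2.


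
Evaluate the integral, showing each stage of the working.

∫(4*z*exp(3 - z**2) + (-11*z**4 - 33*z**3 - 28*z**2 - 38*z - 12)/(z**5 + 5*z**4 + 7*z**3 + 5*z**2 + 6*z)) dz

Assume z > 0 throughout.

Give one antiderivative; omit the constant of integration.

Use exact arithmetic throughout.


Step 1. Rewrite: now ∫(4*z*exp(3 - z**2)) dz + ∫((-11*z**4 - 33*z**3 - 28*z**2 - 38*z - 12)/(z**5 + 5*z**4 + 7*z**3 + 5*z**2 + 6*z)) dz.
Step 2. Decompose ∫((-11*z**4 - 33*z**3 - 28*z**2 - 38*z - 12)/(z**5 + 5*z**4 + 7*z**3 + 5*z**2 + 6*z)) dz by partial fractions, (-11*z**4 - 33*z**3 - 28*z**2 - 38*z - 12)/(z**5 + 5*z**4 + 7*z**3 + 5*z**2 + 6*z) = -1/(z**2 + 1) - 5/(z + 3) - 4/(z + 2) - 2/z: now ∫(-2/z) dz + ∫(4*z*exp(3 - z**2)) dz + ∫(-4/(z + 2)) dz + ∫(-5/(z + 3)) dz + ∫(-1/(z**2 + 1)) dz.
Step 3. Evaluate the standard form [assuming z > -3]: now -5*log(z + 3) + ∫(-2/z) dz + ∫(4*z*exp(3 - z**2)) dz + ∫(-4/(z + 2)) dz + ∫(-1/(z**2 + 1)) dz.
Step 4. Evaluate the standard form [assuming z > 0]: now -2*log(z) - 5*log(z + 3) + ∫(4*z*exp(3 - z**2)) dz + ∫(-4/(z + 2)) dz + ∫(-1/(z**2 + 1)) dz.
Step 5. Evaluate the standard form [assuming z > -2]: now -2*log(z) - 4*log(z + 2) - 5*log(z + 3) + ∫(4*z*exp(3 - z**2)) dz + ∫(-1/(z**2 + 1)) dz.
Step 6. Evaluate the standard form: now -2*log(z) - 4*log(z + 2) - 5*log(z + 3) - atan(z) + ∫(4*z*exp(3 - z**2)) dz.
Step 7. Substitute u = z**2 - 3, turning ∫(4*z*exp(3 - z**2)) dz into ∫(2*exp(-u)) du: now -2*log(z) - 4*log(z + 2) - 5*log(z + 3) - atan(z) + ∫(2*exp(-u)) du.
Step 8. Evaluate the standard form: now -2*log(z) - 4*log(z + 2) - 5*log(z + 3) - atan(z) - 2*exp(-u).
Step 9. Substitute back u = z**2 - 3: now -2*exp(3 - z**2) - 2*log(z) - 4*log(z + 2) - 5*log(z + 3) - atan(z).
Answer: -2*exp(3 - z**2) - 2*log(z) - 4*log(z + 2) - 5*log(z + 3) - atan(z).


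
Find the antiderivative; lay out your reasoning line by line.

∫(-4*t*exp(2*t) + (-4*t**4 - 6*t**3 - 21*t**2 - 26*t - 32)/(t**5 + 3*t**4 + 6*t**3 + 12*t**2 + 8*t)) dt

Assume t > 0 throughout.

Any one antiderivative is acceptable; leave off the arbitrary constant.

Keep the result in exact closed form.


Step 1. Rewrite: now ∫(-4*t*exp(2*t)) dt + ∫((-4*t**4 - 6*t**3 - 21*t**2 - 26*t - 32)/(t**5 + 3*t**4 + 6*t**3 + 12*t**2 + 8*t)) dt.
Step 2. Decompose ∫((-4*t**4 - 6*t**3 - 21*t**2 - 26*t - 32)/(t**5 + 3*t**4 + 6*t**3 + 12*t**2 + 8*t)) dt by partial fractions, (-4*t**4 - 6*t**3 - 21*t**2 - 26*t - 32)/(t**5 + 3*t**4 + 6*t**3 + 12*t**2 + 8*t) = 1/(t**2 + 4) - 5/(t + 2) + 5/(t + 1) - 4/t: now ∫(-4/t) dt + ∫(-4*t*exp(2*t)) dt + ∫(5/(t + 1)) dt + ∫(-5/(t + 2)) dt + ∫(1/(t**2 + 4)) dt.
Step 3. Evaluate the standard form [assuming t > 0]: now -4*log(t) + ∫(-4*t*exp(2*t)) dt + ∫(5/(t + 1)) dt + ∫(-5/(t + 2)) dt + ∫(1/(t**2 + 4)) dt.
Step 4. Evaluate the standard form [assuming t > -2]: now -4*log(t) - 5*log(t + 2) + ∫(-4*t*exp(2*t)) dt + ∫(5/(t + 1)) dt + ∫(1/(t**2 + 4)) dt.
Step 5. Evaluate the standard form [assuming t > -1]: now -4*log(t) + 5*log(t + 1) - 5*log(t + 2) + ∫(-4*t*exp(2*t)) dt + ∫(1/(t**2 + 4)) dt.
Step 6. Evaluate the standard form: now -4*log(t) + 5*log(t + 1) - 5*log(t + 2) + atan(t/2)/2 + ∫(-4*t*exp(2*t)) dt.
Step 7. Integrate ∫(-4*t*exp(2*t)) dt by parts with u = t, dv = (-4*exp(2*t)) dt, so v = -2*exp(2*t): now -2*t*exp(2*t) - 4*log(t) + 5*log(t + 1) - 5*log(t + 2) + atan(t/2)/2 + ∫(2*exp(2*t)) dt.
Step 8. Evaluate the standard form: now -2*t*exp(2*t) + exp(2*t) - 4*log(t) + 5*log(t + 1) - 5*log(t + 2) + atan(t/2)/2.
Answer: -2*t*exp(2*t) + exp(2*t) - 4*log(t) + 5*log(t + 1) - 5*log(t + 2) + atan(t/2)/2.
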